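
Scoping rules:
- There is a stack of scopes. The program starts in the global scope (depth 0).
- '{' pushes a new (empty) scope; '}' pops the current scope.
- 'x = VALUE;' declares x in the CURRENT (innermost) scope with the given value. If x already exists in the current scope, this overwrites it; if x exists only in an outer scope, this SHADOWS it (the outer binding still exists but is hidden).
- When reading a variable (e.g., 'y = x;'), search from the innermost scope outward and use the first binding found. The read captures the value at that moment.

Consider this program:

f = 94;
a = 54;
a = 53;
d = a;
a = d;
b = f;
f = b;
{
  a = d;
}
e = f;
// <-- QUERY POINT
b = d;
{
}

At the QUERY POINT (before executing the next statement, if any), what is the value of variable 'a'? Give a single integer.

Step 1: declare f=94 at depth 0
Step 2: declare a=54 at depth 0
Step 3: declare a=53 at depth 0
Step 4: declare d=(read a)=53 at depth 0
Step 5: declare a=(read d)=53 at depth 0
Step 6: declare b=(read f)=94 at depth 0
Step 7: declare f=(read b)=94 at depth 0
Step 8: enter scope (depth=1)
Step 9: declare a=(read d)=53 at depth 1
Step 10: exit scope (depth=0)
Step 11: declare e=(read f)=94 at depth 0
Visible at query point: a=53 b=94 d=53 e=94 f=94

Answer: 53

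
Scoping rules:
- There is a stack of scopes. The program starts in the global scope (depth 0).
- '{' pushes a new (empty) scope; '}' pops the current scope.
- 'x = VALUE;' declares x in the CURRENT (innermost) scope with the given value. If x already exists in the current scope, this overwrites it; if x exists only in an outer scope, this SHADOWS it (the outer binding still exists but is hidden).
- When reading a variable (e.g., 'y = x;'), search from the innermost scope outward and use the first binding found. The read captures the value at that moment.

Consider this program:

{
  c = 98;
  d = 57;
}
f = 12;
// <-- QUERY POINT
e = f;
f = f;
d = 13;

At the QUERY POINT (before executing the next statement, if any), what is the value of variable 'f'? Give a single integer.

Step 1: enter scope (depth=1)
Step 2: declare c=98 at depth 1
Step 3: declare d=57 at depth 1
Step 4: exit scope (depth=0)
Step 5: declare f=12 at depth 0
Visible at query point: f=12

Answer: 12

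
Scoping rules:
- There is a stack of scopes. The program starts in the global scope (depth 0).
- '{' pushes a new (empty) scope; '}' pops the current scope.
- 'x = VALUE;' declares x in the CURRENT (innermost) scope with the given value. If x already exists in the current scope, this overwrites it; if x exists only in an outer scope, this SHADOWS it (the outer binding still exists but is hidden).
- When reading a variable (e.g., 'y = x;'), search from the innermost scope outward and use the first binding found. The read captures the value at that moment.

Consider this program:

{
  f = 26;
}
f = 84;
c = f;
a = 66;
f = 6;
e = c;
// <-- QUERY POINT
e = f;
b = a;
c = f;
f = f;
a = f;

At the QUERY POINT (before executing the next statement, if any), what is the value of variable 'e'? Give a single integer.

Answer: 84

Derivation:
Step 1: enter scope (depth=1)
Step 2: declare f=26 at depth 1
Step 3: exit scope (depth=0)
Step 4: declare f=84 at depth 0
Step 5: declare c=(read f)=84 at depth 0
Step 6: declare a=66 at depth 0
Step 7: declare f=6 at depth 0
Step 8: declare e=(read c)=84 at depth 0
Visible at query point: a=66 c=84 e=84 f=6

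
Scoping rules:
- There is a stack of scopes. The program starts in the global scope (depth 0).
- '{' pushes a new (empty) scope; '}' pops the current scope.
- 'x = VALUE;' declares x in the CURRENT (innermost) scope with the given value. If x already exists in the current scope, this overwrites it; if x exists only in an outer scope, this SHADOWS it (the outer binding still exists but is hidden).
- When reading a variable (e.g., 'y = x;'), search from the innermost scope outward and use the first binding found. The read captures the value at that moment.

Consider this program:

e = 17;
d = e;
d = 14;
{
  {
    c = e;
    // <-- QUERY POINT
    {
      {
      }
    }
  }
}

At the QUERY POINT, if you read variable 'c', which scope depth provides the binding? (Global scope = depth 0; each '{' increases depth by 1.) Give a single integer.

Step 1: declare e=17 at depth 0
Step 2: declare d=(read e)=17 at depth 0
Step 3: declare d=14 at depth 0
Step 4: enter scope (depth=1)
Step 5: enter scope (depth=2)
Step 6: declare c=(read e)=17 at depth 2
Visible at query point: c=17 d=14 e=17

Answer: 2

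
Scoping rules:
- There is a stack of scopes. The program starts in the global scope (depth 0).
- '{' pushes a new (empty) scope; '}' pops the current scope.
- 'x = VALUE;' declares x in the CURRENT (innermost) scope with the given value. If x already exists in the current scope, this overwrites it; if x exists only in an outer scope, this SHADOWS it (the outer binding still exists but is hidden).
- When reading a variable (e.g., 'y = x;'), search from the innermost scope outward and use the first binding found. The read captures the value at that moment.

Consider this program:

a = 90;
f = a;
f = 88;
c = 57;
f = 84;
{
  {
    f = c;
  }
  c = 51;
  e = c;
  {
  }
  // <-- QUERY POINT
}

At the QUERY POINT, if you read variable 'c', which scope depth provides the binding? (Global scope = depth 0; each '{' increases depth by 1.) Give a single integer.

Step 1: declare a=90 at depth 0
Step 2: declare f=(read a)=90 at depth 0
Step 3: declare f=88 at depth 0
Step 4: declare c=57 at depth 0
Step 5: declare f=84 at depth 0
Step 6: enter scope (depth=1)
Step 7: enter scope (depth=2)
Step 8: declare f=(read c)=57 at depth 2
Step 9: exit scope (depth=1)
Step 10: declare c=51 at depth 1
Step 11: declare e=(read c)=51 at depth 1
Step 12: enter scope (depth=2)
Step 13: exit scope (depth=1)
Visible at query point: a=90 c=51 e=51 f=84

Answer: 1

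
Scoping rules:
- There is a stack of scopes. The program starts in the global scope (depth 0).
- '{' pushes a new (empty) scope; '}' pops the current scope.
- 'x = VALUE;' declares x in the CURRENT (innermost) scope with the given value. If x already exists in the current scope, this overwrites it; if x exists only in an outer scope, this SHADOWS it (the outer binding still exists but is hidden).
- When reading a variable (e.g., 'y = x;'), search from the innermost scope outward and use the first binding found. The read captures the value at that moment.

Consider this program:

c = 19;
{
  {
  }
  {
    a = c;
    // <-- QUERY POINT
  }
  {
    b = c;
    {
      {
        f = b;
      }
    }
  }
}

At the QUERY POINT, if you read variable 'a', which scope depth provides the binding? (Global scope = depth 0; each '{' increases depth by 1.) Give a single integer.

Step 1: declare c=19 at depth 0
Step 2: enter scope (depth=1)
Step 3: enter scope (depth=2)
Step 4: exit scope (depth=1)
Step 5: enter scope (depth=2)
Step 6: declare a=(read c)=19 at depth 2
Visible at query point: a=19 c=19

Answer: 2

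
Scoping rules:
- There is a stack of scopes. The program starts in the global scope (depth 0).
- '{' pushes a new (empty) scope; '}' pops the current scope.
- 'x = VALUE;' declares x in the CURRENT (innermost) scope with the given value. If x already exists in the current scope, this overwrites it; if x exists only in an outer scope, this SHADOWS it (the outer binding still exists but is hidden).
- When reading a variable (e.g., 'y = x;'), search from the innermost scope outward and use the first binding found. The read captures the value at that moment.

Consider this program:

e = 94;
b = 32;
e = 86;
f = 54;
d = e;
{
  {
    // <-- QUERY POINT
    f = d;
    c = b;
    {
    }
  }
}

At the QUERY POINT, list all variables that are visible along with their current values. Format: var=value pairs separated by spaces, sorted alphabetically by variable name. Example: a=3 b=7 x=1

Answer: b=32 d=86 e=86 f=54

Derivation:
Step 1: declare e=94 at depth 0
Step 2: declare b=32 at depth 0
Step 3: declare e=86 at depth 0
Step 4: declare f=54 at depth 0
Step 5: declare d=(read e)=86 at depth 0
Step 6: enter scope (depth=1)
Step 7: enter scope (depth=2)
Visible at query point: b=32 d=86 e=86 f=54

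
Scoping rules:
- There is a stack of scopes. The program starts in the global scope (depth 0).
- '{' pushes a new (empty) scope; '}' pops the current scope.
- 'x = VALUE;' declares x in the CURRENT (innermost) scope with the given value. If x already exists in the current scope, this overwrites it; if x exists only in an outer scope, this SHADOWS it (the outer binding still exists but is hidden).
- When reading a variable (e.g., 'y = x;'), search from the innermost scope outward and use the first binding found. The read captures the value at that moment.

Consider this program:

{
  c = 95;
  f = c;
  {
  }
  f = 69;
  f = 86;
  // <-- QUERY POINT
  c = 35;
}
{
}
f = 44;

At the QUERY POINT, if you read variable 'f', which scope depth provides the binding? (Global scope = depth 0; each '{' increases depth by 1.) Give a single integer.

Answer: 1

Derivation:
Step 1: enter scope (depth=1)
Step 2: declare c=95 at depth 1
Step 3: declare f=(read c)=95 at depth 1
Step 4: enter scope (depth=2)
Step 5: exit scope (depth=1)
Step 6: declare f=69 at depth 1
Step 7: declare f=86 at depth 1
Visible at query point: c=95 f=86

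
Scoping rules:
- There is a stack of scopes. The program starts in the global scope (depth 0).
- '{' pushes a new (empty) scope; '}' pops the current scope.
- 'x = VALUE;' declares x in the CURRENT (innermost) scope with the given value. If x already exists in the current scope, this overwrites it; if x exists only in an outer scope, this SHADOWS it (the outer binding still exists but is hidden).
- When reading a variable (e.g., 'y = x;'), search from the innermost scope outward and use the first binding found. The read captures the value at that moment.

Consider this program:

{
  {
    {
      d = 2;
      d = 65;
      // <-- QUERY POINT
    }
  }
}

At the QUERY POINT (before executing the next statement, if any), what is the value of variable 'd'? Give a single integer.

Answer: 65

Derivation:
Step 1: enter scope (depth=1)
Step 2: enter scope (depth=2)
Step 3: enter scope (depth=3)
Step 4: declare d=2 at depth 3
Step 5: declare d=65 at depth 3
Visible at query point: d=65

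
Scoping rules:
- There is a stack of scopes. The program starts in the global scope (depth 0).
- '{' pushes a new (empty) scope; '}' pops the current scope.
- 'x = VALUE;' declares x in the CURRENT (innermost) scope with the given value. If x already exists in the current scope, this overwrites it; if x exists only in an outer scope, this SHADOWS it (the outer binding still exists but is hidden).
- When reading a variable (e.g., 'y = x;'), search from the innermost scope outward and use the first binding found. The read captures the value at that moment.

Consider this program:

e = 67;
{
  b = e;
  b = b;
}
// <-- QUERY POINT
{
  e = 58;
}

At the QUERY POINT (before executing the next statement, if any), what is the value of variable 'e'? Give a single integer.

Answer: 67

Derivation:
Step 1: declare e=67 at depth 0
Step 2: enter scope (depth=1)
Step 3: declare b=(read e)=67 at depth 1
Step 4: declare b=(read b)=67 at depth 1
Step 5: exit scope (depth=0)
Visible at query point: e=67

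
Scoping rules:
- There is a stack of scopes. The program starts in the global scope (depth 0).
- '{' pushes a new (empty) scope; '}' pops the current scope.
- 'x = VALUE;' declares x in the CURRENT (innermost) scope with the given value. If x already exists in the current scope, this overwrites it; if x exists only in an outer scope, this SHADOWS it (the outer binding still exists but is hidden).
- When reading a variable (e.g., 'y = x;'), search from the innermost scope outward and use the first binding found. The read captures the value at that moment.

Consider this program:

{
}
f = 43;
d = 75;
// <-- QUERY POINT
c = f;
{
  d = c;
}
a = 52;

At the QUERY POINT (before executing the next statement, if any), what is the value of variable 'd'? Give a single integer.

Answer: 75

Derivation:
Step 1: enter scope (depth=1)
Step 2: exit scope (depth=0)
Step 3: declare f=43 at depth 0
Step 4: declare d=75 at depth 0
Visible at query point: d=75 f=43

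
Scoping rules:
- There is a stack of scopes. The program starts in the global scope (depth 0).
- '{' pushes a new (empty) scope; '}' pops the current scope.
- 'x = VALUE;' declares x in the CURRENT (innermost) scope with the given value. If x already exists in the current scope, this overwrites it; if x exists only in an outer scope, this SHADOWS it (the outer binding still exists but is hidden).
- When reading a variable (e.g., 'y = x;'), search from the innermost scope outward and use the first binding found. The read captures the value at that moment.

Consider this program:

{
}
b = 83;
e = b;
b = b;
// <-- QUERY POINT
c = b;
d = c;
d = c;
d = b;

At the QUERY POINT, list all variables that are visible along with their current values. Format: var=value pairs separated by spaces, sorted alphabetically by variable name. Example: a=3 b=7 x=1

Step 1: enter scope (depth=1)
Step 2: exit scope (depth=0)
Step 3: declare b=83 at depth 0
Step 4: declare e=(read b)=83 at depth 0
Step 5: declare b=(read b)=83 at depth 0
Visible at query point: b=83 e=83

Answer: b=83 e=83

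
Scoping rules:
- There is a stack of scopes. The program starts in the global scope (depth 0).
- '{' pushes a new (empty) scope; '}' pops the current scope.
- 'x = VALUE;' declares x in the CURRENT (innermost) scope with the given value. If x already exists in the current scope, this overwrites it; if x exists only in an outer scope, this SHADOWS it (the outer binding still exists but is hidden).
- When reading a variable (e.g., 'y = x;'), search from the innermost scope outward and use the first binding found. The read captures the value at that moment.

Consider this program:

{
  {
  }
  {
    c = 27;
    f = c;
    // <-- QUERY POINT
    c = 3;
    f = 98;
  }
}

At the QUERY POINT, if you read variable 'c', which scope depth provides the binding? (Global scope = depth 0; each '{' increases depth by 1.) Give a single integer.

Answer: 2

Derivation:
Step 1: enter scope (depth=1)
Step 2: enter scope (depth=2)
Step 3: exit scope (depth=1)
Step 4: enter scope (depth=2)
Step 5: declare c=27 at depth 2
Step 6: declare f=(read c)=27 at depth 2
Visible at query point: c=27 f=27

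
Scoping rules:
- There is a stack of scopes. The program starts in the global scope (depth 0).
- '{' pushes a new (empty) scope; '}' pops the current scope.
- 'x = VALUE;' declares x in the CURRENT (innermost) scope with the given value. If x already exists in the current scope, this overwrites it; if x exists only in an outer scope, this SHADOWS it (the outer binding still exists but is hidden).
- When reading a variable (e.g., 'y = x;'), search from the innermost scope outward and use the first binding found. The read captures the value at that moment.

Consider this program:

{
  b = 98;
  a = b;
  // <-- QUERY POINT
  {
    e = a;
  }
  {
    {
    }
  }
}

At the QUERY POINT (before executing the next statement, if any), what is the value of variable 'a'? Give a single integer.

Answer: 98

Derivation:
Step 1: enter scope (depth=1)
Step 2: declare b=98 at depth 1
Step 3: declare a=(read b)=98 at depth 1
Visible at query point: a=98 b=98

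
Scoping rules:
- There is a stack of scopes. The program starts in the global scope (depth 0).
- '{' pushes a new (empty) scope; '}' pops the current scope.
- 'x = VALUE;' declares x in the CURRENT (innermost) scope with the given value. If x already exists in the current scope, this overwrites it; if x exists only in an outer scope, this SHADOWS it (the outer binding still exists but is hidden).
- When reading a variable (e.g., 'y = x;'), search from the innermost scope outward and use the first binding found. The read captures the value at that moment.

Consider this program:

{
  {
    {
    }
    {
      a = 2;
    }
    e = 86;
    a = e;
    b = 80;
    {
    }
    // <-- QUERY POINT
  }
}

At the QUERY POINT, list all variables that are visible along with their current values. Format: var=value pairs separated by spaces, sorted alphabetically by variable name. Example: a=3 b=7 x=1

Step 1: enter scope (depth=1)
Step 2: enter scope (depth=2)
Step 3: enter scope (depth=3)
Step 4: exit scope (depth=2)
Step 5: enter scope (depth=3)
Step 6: declare a=2 at depth 3
Step 7: exit scope (depth=2)
Step 8: declare e=86 at depth 2
Step 9: declare a=(read e)=86 at depth 2
Step 10: declare b=80 at depth 2
Step 11: enter scope (depth=3)
Step 12: exit scope (depth=2)
Visible at query point: a=86 b=80 e=86

Answer: a=86 b=80 e=86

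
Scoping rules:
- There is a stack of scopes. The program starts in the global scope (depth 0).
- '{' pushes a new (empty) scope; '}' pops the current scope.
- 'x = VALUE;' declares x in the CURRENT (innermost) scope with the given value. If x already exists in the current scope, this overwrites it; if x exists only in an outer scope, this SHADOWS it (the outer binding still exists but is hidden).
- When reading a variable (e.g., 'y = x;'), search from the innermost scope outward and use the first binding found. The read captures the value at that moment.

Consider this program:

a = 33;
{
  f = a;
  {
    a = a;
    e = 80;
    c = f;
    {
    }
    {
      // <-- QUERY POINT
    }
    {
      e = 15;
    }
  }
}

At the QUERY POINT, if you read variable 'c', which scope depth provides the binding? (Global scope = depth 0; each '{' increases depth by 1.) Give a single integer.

Answer: 2

Derivation:
Step 1: declare a=33 at depth 0
Step 2: enter scope (depth=1)
Step 3: declare f=(read a)=33 at depth 1
Step 4: enter scope (depth=2)
Step 5: declare a=(read a)=33 at depth 2
Step 6: declare e=80 at depth 2
Step 7: declare c=(read f)=33 at depth 2
Step 8: enter scope (depth=3)
Step 9: exit scope (depth=2)
Step 10: enter scope (depth=3)
Visible at query point: a=33 c=33 e=80 f=33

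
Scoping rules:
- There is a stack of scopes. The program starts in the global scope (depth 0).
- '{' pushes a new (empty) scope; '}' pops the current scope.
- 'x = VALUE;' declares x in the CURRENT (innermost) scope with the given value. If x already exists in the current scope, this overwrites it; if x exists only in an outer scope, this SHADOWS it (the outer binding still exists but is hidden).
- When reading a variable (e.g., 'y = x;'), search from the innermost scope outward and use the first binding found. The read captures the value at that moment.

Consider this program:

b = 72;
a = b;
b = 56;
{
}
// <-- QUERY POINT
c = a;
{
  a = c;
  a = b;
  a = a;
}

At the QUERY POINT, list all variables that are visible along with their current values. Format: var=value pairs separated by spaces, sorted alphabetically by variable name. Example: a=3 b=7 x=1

Answer: a=72 b=56

Derivation:
Step 1: declare b=72 at depth 0
Step 2: declare a=(read b)=72 at depth 0
Step 3: declare b=56 at depth 0
Step 4: enter scope (depth=1)
Step 5: exit scope (depth=0)
Visible at query point: a=72 b=56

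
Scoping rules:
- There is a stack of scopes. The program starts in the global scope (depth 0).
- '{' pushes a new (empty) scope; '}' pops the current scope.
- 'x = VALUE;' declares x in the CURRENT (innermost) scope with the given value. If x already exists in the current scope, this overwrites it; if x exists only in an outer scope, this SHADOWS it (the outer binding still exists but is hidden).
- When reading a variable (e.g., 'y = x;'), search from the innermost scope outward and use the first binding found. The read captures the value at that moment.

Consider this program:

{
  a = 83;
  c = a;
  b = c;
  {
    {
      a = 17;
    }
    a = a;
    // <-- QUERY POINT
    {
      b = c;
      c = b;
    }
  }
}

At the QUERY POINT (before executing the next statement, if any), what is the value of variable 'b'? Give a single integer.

Step 1: enter scope (depth=1)
Step 2: declare a=83 at depth 1
Step 3: declare c=(read a)=83 at depth 1
Step 4: declare b=(read c)=83 at depth 1
Step 5: enter scope (depth=2)
Step 6: enter scope (depth=3)
Step 7: declare a=17 at depth 3
Step 8: exit scope (depth=2)
Step 9: declare a=(read a)=83 at depth 2
Visible at query point: a=83 b=83 c=83

Answer: 83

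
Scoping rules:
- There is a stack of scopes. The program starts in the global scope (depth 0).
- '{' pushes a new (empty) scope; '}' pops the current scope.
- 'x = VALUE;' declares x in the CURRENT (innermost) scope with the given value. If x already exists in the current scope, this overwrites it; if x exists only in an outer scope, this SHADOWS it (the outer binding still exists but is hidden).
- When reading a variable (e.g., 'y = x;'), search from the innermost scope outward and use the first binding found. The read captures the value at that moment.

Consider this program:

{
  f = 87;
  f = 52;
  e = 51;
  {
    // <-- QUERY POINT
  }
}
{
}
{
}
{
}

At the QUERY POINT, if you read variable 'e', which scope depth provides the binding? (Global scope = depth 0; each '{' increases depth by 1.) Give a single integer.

Step 1: enter scope (depth=1)
Step 2: declare f=87 at depth 1
Step 3: declare f=52 at depth 1
Step 4: declare e=51 at depth 1
Step 5: enter scope (depth=2)
Visible at query point: e=51 f=52

Answer: 1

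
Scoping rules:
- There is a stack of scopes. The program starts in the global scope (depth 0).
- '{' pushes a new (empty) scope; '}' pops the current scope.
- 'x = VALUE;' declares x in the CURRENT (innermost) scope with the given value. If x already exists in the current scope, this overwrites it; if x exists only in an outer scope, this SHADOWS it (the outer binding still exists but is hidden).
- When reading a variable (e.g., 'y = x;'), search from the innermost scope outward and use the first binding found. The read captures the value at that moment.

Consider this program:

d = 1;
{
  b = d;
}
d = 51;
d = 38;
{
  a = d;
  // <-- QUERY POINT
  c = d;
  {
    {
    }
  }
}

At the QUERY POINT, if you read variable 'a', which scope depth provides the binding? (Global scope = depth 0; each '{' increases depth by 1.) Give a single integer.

Step 1: declare d=1 at depth 0
Step 2: enter scope (depth=1)
Step 3: declare b=(read d)=1 at depth 1
Step 4: exit scope (depth=0)
Step 5: declare d=51 at depth 0
Step 6: declare d=38 at depth 0
Step 7: enter scope (depth=1)
Step 8: declare a=(read d)=38 at depth 1
Visible at query point: a=38 d=38

Answer: 1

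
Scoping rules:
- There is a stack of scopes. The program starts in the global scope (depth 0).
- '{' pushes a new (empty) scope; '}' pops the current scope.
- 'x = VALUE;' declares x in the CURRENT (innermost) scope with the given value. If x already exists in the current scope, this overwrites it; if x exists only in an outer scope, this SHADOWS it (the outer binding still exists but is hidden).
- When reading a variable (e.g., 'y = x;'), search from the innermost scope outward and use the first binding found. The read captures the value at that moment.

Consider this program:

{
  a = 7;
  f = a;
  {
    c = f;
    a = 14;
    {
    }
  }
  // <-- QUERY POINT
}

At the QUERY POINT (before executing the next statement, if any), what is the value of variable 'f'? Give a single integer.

Step 1: enter scope (depth=1)
Step 2: declare a=7 at depth 1
Step 3: declare f=(read a)=7 at depth 1
Step 4: enter scope (depth=2)
Step 5: declare c=(read f)=7 at depth 2
Step 6: declare a=14 at depth 2
Step 7: enter scope (depth=3)
Step 8: exit scope (depth=2)
Step 9: exit scope (depth=1)
Visible at query point: a=7 f=7

Answer: 7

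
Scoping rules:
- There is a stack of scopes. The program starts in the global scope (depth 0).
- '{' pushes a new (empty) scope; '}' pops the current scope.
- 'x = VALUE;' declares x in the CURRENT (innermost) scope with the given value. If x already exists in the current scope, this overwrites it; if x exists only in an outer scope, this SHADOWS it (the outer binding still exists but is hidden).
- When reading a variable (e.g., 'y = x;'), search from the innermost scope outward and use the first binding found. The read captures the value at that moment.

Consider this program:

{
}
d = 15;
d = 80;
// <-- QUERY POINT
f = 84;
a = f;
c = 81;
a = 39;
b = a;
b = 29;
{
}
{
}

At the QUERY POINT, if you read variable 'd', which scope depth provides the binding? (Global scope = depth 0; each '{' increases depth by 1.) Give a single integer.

Step 1: enter scope (depth=1)
Step 2: exit scope (depth=0)
Step 3: declare d=15 at depth 0
Step 4: declare d=80 at depth 0
Visible at query point: d=80

Answer: 0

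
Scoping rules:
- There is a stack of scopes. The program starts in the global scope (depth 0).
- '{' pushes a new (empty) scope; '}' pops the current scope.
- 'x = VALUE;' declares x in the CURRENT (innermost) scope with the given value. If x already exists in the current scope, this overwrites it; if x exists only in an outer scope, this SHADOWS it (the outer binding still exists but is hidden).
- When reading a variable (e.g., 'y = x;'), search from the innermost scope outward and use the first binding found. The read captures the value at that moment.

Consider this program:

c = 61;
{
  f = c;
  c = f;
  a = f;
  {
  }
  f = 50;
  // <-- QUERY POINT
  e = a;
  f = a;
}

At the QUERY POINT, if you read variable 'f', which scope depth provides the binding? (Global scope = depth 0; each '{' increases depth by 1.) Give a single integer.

Answer: 1

Derivation:
Step 1: declare c=61 at depth 0
Step 2: enter scope (depth=1)
Step 3: declare f=(read c)=61 at depth 1
Step 4: declare c=(read f)=61 at depth 1
Step 5: declare a=(read f)=61 at depth 1
Step 6: enter scope (depth=2)
Step 7: exit scope (depth=1)
Step 8: declare f=50 at depth 1
Visible at query point: a=61 c=61 f=50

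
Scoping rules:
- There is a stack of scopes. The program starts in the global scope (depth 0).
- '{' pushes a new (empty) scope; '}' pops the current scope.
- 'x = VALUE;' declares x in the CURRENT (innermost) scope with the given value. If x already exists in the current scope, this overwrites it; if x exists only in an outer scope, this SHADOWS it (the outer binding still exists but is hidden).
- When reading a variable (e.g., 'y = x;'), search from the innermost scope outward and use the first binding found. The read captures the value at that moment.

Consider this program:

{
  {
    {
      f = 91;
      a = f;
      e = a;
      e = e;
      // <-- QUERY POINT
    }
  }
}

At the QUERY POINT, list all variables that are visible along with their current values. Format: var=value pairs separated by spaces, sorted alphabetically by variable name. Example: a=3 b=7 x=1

Answer: a=91 e=91 f=91

Derivation:
Step 1: enter scope (depth=1)
Step 2: enter scope (depth=2)
Step 3: enter scope (depth=3)
Step 4: declare f=91 at depth 3
Step 5: declare a=(read f)=91 at depth 3
Step 6: declare e=(read a)=91 at depth 3
Step 7: declare e=(read e)=91 at depth 3
Visible at query point: a=91 e=91 f=91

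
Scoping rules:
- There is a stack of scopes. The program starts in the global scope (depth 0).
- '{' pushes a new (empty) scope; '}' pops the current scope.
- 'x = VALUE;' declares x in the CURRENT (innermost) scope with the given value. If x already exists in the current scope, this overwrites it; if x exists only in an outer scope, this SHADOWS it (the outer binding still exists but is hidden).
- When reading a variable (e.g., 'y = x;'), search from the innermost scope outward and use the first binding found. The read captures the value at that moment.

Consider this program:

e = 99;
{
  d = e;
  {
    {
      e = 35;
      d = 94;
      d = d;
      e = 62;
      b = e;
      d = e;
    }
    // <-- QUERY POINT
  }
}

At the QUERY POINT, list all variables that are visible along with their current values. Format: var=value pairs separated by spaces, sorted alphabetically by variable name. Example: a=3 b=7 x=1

Answer: d=99 e=99

Derivation:
Step 1: declare e=99 at depth 0
Step 2: enter scope (depth=1)
Step 3: declare d=(read e)=99 at depth 1
Step 4: enter scope (depth=2)
Step 5: enter scope (depth=3)
Step 6: declare e=35 at depth 3
Step 7: declare d=94 at depth 3
Step 8: declare d=(read d)=94 at depth 3
Step 9: declare e=62 at depth 3
Step 10: declare b=(read e)=62 at depth 3
Step 11: declare d=(read e)=62 at depth 3
Step 12: exit scope (depth=2)
Visible at query point: d=99 e=99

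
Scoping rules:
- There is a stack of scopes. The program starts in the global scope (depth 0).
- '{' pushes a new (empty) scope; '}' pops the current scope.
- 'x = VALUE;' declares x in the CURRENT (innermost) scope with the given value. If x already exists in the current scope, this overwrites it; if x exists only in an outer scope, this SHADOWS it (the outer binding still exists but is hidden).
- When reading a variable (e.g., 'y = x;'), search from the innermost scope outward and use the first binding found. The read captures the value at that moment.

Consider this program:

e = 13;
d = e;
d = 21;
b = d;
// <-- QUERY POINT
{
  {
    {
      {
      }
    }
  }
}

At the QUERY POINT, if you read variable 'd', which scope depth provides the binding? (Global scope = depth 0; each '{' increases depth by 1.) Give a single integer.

Answer: 0

Derivation:
Step 1: declare e=13 at depth 0
Step 2: declare d=(read e)=13 at depth 0
Step 3: declare d=21 at depth 0
Step 4: declare b=(read d)=21 at depth 0
Visible at query point: b=21 d=21 e=13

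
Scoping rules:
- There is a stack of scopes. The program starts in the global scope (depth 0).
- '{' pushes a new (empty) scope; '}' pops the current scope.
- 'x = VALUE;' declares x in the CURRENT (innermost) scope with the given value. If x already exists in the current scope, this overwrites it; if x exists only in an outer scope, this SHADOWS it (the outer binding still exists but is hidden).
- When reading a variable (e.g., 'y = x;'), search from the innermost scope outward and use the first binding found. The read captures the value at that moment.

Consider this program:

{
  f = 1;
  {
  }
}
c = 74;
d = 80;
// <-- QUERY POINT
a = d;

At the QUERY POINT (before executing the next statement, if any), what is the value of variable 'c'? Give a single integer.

Answer: 74

Derivation:
Step 1: enter scope (depth=1)
Step 2: declare f=1 at depth 1
Step 3: enter scope (depth=2)
Step 4: exit scope (depth=1)
Step 5: exit scope (depth=0)
Step 6: declare c=74 at depth 0
Step 7: declare d=80 at depth 0
Visible at query point: c=74 d=80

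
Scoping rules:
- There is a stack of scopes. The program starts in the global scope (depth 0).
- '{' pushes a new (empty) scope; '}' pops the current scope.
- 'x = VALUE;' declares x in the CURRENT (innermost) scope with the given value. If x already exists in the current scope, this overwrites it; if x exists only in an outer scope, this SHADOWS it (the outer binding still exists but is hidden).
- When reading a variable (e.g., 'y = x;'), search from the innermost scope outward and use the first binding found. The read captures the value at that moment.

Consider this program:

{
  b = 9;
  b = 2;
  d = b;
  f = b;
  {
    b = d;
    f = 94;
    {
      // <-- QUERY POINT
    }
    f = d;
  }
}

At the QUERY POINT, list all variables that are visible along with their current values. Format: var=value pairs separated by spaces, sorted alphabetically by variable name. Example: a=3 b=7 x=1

Step 1: enter scope (depth=1)
Step 2: declare b=9 at depth 1
Step 3: declare b=2 at depth 1
Step 4: declare d=(read b)=2 at depth 1
Step 5: declare f=(read b)=2 at depth 1
Step 6: enter scope (depth=2)
Step 7: declare b=(read d)=2 at depth 2
Step 8: declare f=94 at depth 2
Step 9: enter scope (depth=3)
Visible at query point: b=2 d=2 f=94

Answer: b=2 d=2 f=94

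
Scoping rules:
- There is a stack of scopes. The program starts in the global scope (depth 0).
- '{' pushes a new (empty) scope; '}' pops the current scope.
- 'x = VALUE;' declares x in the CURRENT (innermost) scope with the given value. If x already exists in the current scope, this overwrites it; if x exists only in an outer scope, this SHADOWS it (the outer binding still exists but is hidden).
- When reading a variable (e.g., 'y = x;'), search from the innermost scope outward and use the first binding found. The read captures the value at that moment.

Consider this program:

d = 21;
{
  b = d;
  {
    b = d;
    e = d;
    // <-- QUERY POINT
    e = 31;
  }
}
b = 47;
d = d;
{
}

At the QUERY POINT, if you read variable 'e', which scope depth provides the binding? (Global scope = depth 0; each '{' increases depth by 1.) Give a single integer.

Answer: 2

Derivation:
Step 1: declare d=21 at depth 0
Step 2: enter scope (depth=1)
Step 3: declare b=(read d)=21 at depth 1
Step 4: enter scope (depth=2)
Step 5: declare b=(read d)=21 at depth 2
Step 6: declare e=(read d)=21 at depth 2
Visible at query point: b=21 d=21 e=21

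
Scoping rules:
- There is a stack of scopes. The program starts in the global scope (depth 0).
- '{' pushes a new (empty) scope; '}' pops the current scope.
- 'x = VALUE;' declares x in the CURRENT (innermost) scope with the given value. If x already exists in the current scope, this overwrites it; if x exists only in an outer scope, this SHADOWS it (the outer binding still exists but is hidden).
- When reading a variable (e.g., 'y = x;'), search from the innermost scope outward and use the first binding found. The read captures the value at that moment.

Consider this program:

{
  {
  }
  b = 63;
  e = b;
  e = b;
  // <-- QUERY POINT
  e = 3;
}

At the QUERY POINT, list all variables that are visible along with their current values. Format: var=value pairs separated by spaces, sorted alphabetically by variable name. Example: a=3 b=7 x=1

Step 1: enter scope (depth=1)
Step 2: enter scope (depth=2)
Step 3: exit scope (depth=1)
Step 4: declare b=63 at depth 1
Step 5: declare e=(read b)=63 at depth 1
Step 6: declare e=(read b)=63 at depth 1
Visible at query point: b=63 e=63

Answer: b=63 e=63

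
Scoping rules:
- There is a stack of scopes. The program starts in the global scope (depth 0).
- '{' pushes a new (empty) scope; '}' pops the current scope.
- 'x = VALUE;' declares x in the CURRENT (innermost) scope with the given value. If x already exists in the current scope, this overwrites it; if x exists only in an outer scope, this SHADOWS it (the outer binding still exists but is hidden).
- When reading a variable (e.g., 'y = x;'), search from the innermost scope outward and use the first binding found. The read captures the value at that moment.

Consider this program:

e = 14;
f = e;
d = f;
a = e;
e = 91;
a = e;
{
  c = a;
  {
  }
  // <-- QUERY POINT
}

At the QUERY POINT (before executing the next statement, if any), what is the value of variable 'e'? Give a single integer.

Step 1: declare e=14 at depth 0
Step 2: declare f=(read e)=14 at depth 0
Step 3: declare d=(read f)=14 at depth 0
Step 4: declare a=(read e)=14 at depth 0
Step 5: declare e=91 at depth 0
Step 6: declare a=(read e)=91 at depth 0
Step 7: enter scope (depth=1)
Step 8: declare c=(read a)=91 at depth 1
Step 9: enter scope (depth=2)
Step 10: exit scope (depth=1)
Visible at query point: a=91 c=91 d=14 e=91 f=14

Answer: 91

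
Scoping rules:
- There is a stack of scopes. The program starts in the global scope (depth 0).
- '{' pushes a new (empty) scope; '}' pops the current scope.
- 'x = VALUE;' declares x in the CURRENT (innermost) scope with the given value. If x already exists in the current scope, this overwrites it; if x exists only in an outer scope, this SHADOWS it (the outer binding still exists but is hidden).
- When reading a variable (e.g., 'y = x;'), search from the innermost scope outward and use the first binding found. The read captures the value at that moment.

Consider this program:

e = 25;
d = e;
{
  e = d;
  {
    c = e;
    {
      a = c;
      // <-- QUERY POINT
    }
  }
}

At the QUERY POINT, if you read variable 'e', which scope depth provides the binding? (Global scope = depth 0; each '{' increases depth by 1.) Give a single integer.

Step 1: declare e=25 at depth 0
Step 2: declare d=(read e)=25 at depth 0
Step 3: enter scope (depth=1)
Step 4: declare e=(read d)=25 at depth 1
Step 5: enter scope (depth=2)
Step 6: declare c=(read e)=25 at depth 2
Step 7: enter scope (depth=3)
Step 8: declare a=(read c)=25 at depth 3
Visible at query point: a=25 c=25 d=25 e=25

Answer: 1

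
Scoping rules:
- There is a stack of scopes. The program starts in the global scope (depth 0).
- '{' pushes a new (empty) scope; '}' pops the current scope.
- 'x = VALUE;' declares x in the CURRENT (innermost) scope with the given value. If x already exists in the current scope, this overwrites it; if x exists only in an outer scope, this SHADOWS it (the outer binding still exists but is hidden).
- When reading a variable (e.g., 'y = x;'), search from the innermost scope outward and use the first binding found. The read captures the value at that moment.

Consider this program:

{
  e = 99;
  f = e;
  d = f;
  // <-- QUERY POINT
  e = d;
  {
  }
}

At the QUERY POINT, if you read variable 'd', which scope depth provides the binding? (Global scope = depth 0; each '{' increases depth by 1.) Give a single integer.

Answer: 1

Derivation:
Step 1: enter scope (depth=1)
Step 2: declare e=99 at depth 1
Step 3: declare f=(read e)=99 at depth 1
Step 4: declare d=(read f)=99 at depth 1
Visible at query point: d=99 e=99 f=99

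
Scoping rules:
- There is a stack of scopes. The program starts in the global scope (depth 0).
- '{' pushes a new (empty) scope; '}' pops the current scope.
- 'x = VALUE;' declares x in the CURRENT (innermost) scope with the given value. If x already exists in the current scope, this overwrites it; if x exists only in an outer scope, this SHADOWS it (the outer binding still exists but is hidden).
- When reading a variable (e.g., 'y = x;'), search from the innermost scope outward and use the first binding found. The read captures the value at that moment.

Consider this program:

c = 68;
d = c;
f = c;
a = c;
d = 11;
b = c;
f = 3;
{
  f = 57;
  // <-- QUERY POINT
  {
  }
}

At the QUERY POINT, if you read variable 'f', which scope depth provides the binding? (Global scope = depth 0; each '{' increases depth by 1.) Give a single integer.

Answer: 1

Derivation:
Step 1: declare c=68 at depth 0
Step 2: declare d=(read c)=68 at depth 0
Step 3: declare f=(read c)=68 at depth 0
Step 4: declare a=(read c)=68 at depth 0
Step 5: declare d=11 at depth 0
Step 6: declare b=(read c)=68 at depth 0
Step 7: declare f=3 at depth 0
Step 8: enter scope (depth=1)
Step 9: declare f=57 at depth 1
Visible at query point: a=68 b=68 c=68 d=11 f=57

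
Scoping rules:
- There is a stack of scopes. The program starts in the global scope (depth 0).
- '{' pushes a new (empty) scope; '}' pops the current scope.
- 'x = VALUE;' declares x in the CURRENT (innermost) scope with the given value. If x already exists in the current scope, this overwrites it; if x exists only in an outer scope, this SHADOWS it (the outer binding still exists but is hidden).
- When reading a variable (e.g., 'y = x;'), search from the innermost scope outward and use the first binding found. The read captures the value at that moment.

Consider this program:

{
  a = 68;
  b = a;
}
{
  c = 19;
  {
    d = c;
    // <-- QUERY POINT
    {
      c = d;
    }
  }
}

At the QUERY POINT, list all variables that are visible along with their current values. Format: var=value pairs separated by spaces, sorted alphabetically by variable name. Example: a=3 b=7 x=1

Answer: c=19 d=19

Derivation:
Step 1: enter scope (depth=1)
Step 2: declare a=68 at depth 1
Step 3: declare b=(read a)=68 at depth 1
Step 4: exit scope (depth=0)
Step 5: enter scope (depth=1)
Step 6: declare c=19 at depth 1
Step 7: enter scope (depth=2)
Step 8: declare d=(read c)=19 at depth 2
Visible at query point: c=19 d=19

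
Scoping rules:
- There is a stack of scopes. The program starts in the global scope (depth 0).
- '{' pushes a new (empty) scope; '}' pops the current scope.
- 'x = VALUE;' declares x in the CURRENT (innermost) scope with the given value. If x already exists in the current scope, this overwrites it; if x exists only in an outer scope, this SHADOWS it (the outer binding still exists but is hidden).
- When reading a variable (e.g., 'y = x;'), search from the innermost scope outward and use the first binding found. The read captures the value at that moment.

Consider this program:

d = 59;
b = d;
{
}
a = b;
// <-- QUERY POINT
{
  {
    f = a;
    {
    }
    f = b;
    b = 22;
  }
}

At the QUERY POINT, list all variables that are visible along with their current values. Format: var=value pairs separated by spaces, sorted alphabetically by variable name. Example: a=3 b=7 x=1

Answer: a=59 b=59 d=59

Derivation:
Step 1: declare d=59 at depth 0
Step 2: declare b=(read d)=59 at depth 0
Step 3: enter scope (depth=1)
Step 4: exit scope (depth=0)
Step 5: declare a=(read b)=59 at depth 0
Visible at query point: a=59 b=59 d=59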